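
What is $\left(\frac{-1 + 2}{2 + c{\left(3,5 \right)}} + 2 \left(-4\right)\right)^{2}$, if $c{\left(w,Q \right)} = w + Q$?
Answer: $\frac{6241}{100} \approx 62.41$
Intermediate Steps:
$c{\left(w,Q \right)} = Q + w$
$\left(\frac{-1 + 2}{2 + c{\left(3,5 \right)}} + 2 \left(-4\right)\right)^{2} = \left(\frac{-1 + 2}{2 + \left(5 + 3\right)} + 2 \left(-4\right)\right)^{2} = \left(1 \frac{1}{2 + 8} - 8\right)^{2} = \left(1 \cdot \frac{1}{10} - 8\right)^{2} = \left(\frac{1}{10} - 8\right)^{2} = \left(- \frac{79}{10}\right)^{2} = \frac{6241}{100}$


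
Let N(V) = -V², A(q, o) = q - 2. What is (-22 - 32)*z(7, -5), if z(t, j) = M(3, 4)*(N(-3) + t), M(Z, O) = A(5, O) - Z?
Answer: 0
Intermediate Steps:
A(q, o) = -2 + q
M(Z, O) = 3 - Z (M(Z, O) = (-2 + 5) - Z = 3 - Z)
z(t, j) = 0 (z(t, j) = (3 - 1*3)*(-1*(-3)² + t) = (3 - 3)*(-1*9 + t) = 0*(-9 + t) = 0)
(-22 - 32)*z(7, -5) = (-22 - 32)*0 = -54*0 = 0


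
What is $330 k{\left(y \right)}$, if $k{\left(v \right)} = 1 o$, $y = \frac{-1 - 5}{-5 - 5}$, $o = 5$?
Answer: $1650$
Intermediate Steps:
$y = \frac{3}{5}$ ($y = - \frac{6}{-10} = \left(-6\right) \left(- \frac{1}{10}\right) = \frac{3}{5} \approx 0.6$)
$k{\left(v \right)} = 5$ ($k{\left(v \right)} = 1 \cdot 5 = 5$)
$330 k{\left(y \right)} = 330 \cdot 5 = 1650$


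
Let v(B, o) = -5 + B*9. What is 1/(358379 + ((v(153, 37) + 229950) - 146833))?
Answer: 1/442868 ≈ 2.2580e-6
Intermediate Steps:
v(B, o) = -5 + 9*B
1/(358379 + ((v(153, 37) + 229950) - 146833)) = 1/(358379 + (((-5 + 9*153) + 229950) - 146833)) = 1/(358379 + (((-5 + 1377) + 229950) - 146833)) = 1/(358379 + ((1372 + 229950) - 146833)) = 1/(358379 + (231322 - 146833)) = 1/(358379 + 84489) = 1/442868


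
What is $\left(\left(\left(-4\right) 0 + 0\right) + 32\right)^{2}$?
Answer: $1024$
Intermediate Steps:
$\left(\left(\left(-4\right) 0 + 0\right) + 32\right)^{2} = \left(\left(0 + 0\right) + 32\right)^{2} = \left(0 + 32\right)^{2} = 32^{2} = 1024$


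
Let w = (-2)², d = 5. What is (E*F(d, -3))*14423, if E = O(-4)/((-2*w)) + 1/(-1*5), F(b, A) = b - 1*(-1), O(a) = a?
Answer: 129807/5 ≈ 25961.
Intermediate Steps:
w = 4
F(b, A) = 1 + b (F(b, A) = b + 1 = 1 + b)
E = 3/10 (E = -4/((-2*4)) + 1/(-1*5) = -4/(-8) - 1*⅕ = -4*(-⅛) - ⅕ = ½ - ⅕ = 3/10 ≈ 0.30000)
(E*F(d, -3))*14423 = (3*(1 + 5)/10)*14423 = ((3/10)*6)*14423 = (9/5)*14423 = 129807/5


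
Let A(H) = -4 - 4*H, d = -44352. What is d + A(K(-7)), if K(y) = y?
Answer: -44328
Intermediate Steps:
d + A(K(-7)) = -44352 + (-4 - 4*(-7)) = -44352 + (-4 + 28) = -44352 + 24 = -44328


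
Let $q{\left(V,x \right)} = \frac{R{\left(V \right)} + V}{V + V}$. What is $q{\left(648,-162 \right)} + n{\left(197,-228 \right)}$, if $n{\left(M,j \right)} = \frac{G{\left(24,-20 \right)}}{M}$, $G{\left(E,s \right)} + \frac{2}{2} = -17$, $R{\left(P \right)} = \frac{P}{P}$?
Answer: $\frac{104525}{255312} \approx 0.4094$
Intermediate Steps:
$R{\left(P \right)} = 1$
$G{\left(E,s \right)} = -18$ ($G{\left(E,s \right)} = -1 - 17 = -18$)
$n{\left(M,j \right)} = - \frac{18}{M}$
$q{\left(V,x \right)} = \frac{1 + V}{2 V}$ ($q{\left(V,x \right)} = \frac{1 + V}{V + V} = \frac{1 + V}{2 V}$)
$q{\left(648,-162 \right)} + n{\left(197,-228 \right)} = \frac{1 + 648}{2 \cdot 648} - \frac{18}{197} = \frac{1}{2} \cdot \frac{1}{648} \cdot 649 - \frac{18}{197} = \frac{649}{1296} - \frac{18}{197} = \frac{104525}{255312}$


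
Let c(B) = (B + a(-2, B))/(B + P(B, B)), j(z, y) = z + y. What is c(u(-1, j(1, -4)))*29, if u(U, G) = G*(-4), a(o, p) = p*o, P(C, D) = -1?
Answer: -348/11 ≈ -31.636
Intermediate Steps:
a(o, p) = o*p
j(z, y) = y + z
u(U, G) = -4*G
c(B) = -B/(-1 + B) (c(B) = (B - 2*B)/(B - 1) = (-B)/(-1 + B) = -B/(-1 + B))
c(u(-1, j(1, -4)))*29 = -(-4*(-4 + 1))/(-1 - 4*(-4 + 1))*29 = -(-4*(-3))/(-1 - 4*(-3))*29 = -1*12/(-1 + 12)*29 = -1*12/11*29 = -1*12*1/11*29 = -12/11*29 = -348/11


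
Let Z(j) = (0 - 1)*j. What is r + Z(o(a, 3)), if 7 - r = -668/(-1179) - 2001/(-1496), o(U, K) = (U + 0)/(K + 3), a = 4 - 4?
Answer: 8987981/1763784 ≈ 5.0958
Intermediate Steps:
a = 0
o(U, K) = U/(3 + K)
r = 8987981/1763784 (r = 7 - (-668/(-1179) - 2001/(-1496)) = 7 - (-668*(-1/1179) - 2001*(-1/1496)) = 7 - (668/1179 + 2001/1496) = 7 - 1*3358507/1763784 = 7 - 3358507/1763784 = 8987981/1763784 ≈ 5.0958)
Z(j) = -j
r + Z(o(a, 3)) = 8987981/1763784 - 0/(3 + 3) = 8987981/1763784 - 0/6 = 8987981/1763784 - 1*0 = 8987981/1763784 + 0 = 8987981/1763784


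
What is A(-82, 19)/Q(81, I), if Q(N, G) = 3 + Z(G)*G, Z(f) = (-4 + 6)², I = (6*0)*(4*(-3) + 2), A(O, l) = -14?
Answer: -14/3 ≈ -4.6667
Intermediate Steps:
I = 0 (I = 0*(-12 + 2) = 0*(-10) = 0)
Z(f) = 4 (Z(f) = 2² = 4)
Q(N, G) = 3 + 4*G
A(-82, 19)/Q(81, I) = -14/(3 + 4*0) = -14/(3 + 0) = -14/3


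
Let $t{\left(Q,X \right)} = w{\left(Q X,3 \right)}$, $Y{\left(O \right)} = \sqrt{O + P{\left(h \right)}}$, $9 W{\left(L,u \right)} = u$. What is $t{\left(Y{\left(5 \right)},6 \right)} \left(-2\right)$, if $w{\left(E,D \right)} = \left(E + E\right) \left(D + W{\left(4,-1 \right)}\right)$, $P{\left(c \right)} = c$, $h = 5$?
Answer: $- \frac{208 \sqrt{10}}{3} \approx -219.25$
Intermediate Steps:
$W{\left(L,u \right)} = \frac{u}{9}$
$Y{\left(O \right)} = \sqrt{5 + O}$ ($Y{\left(O \right)} = \sqrt{O + 5} = \sqrt{5 + O}$)
$w{\left(E,D \right)} = 2 E \left(- \frac{1}{9} + D\right)$ ($w{\left(E,D \right)} = \left(E + E\right) \left(D + \frac{1}{9} \left(-1\right)\right) = 2 E \left(D - \frac{1}{9}\right) = 2 E \left(- \frac{1}{9} + D\right)$)
$t{\left(Q,X \right)} = \frac{52 Q X}{9}$ ($t{\left(Q,X \right)} = \frac{2 Q X \left(-1 + 9 \cdot 3\right)}{9} = \frac{2 Q X \left(-1 + 27\right)}{9} = \frac{2}{9} Q X 26 = \frac{52 Q X}{9}$)
$t{\left(Y{\left(5 \right)},6 \right)} \left(-2\right) = \frac{52}{9} \sqrt{5 + 5} \cdot 6 \left(-2\right) = \frac{52}{9} \sqrt{10} \cdot 6 \left(-2\right) = \frac{104 \sqrt{10}}{3} \left(-2\right) = - \frac{208 \sqrt{10}}{3}$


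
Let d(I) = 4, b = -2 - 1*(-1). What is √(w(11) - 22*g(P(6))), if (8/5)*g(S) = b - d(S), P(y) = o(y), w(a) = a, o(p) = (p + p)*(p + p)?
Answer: √319/2 ≈ 8.9303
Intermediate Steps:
b = -1 (b = -2 + 1 = -1)
o(p) = 4*p² (o(p) = (2*p)*(2*p) = 4*p²)
P(y) = 4*y²
g(S) = -25/8 (g(S) = 5*(-1 - 1*4)/8 = 5*(-1 - 4)/8 = (5/8)*(-5) = -25/8)
√(w(11) - 22*g(P(6))) = √(11 - 22*(-25/8)) = √(11 + 275/4) = √(319/4) = √319/2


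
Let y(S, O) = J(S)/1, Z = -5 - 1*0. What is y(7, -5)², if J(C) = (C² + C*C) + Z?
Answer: 8649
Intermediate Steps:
Z = -5 (Z = -5 + 0 = -5)
J(C) = -5 + 2*C² (J(C) = (C² + C*C) - 5 = (C² + C²) - 5 = 2*C² - 5 = -5 + 2*C²)
y(S, O) = -5 + 2*S² (y(S, O) = (-5 + 2*S²)/1 = (-5 + 2*S²)*1 = -5 + 2*S²)
y(7, -5)² = (-5 + 2*7²)² = (-5 + 2*49)² = (-5 + 98)² = 93² = 8649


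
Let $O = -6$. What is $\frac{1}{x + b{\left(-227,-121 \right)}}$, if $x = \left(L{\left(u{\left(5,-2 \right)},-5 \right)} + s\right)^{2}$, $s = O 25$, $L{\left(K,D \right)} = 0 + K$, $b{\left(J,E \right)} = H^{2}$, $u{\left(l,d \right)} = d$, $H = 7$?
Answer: $\frac{1}{23153} \approx 4.3191 \cdot 10^{-5}$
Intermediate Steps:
$b{\left(J,E \right)} = 49$ ($b{\left(J,E \right)} = 7^{2} = 49$)
$L{\left(K,D \right)} = K$
$s = -150$ ($s = \left(-6\right) 25 = -150$)
$x = 23104$ ($x = \left(-2 - 150\right)^{2} = \left(-152\right)^{2} = 23104$)
$\frac{1}{x + b{\left(-227,-121 \right)}} = \frac{1}{23104 + 49} = \frac{1}{23153}$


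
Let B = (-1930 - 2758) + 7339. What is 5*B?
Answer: 13255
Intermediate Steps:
B = 2651 (B = -4688 + 7339 = 2651)
5*B = 5*2651 = 13255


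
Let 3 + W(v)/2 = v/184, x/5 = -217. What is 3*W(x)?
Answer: -4911/92 ≈ -53.380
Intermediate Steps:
x = -1085 (x = 5*(-217) = -1085)
W(v) = -6 + v/92 (W(v) = -6 + 2*(v/184) = -6 + v/92)
3*W(x) = 3*(-6 + (1/92)*(-1085)) = 3*(-6 - 1085/92) = 3*(-1637/92) = -4911/92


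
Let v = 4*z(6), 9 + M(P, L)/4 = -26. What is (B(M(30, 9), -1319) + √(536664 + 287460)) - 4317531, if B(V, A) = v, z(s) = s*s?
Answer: -4317387 + 2*√206031 ≈ -4.3165e+6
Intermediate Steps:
M(P, L) = -140 (M(P, L) = -36 + 4*(-26) = -36 - 104 = -140)
z(s) = s²
v = 144 (v = 4*6² = 4*36 = 144)
B(V, A) = 144
(B(M(30, 9), -1319) + √(536664 + 287460)) - 4317531 = (144 + √(536664 + 287460)) - 4317531 = (144 + √824124) - 4317531 = (144 + 2*√206031) - 4317531 = -4317387 + 2*√206031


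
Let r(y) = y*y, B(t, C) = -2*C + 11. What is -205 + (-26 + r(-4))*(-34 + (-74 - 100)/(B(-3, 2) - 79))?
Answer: 665/6 ≈ 110.83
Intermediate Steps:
B(t, C) = 11 - 2*C
r(y) = y**2
-205 + (-26 + r(-4))*(-34 + (-74 - 100)/(B(-3, 2) - 79)) = -205 + (-26 + (-4)**2)*(-34 + (-74 - 100)/((11 - 2*2) - 79)) = -205 + (-26 + 16)*(-34 - 174/((11 - 4) - 79)) = -205 - 10*(-34 - 174/(7 - 79)) = -205 - 10*(-34 - 174/(-72)) = -205 - 10*(-34 - 174*(-1/72)) = -205 - 10*(-34 + 29/12) = -205 - 10*(-379/12) = -205 + 1895/6 = 665/6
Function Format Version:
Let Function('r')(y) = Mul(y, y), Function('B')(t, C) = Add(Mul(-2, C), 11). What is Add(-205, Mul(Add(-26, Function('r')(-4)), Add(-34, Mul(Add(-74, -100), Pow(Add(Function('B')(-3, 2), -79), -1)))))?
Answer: Rational(665, 6) ≈ 110.83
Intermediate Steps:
Function('B')(t, C) = Add(11, Mul(-2, C))
Function('r')(y) = Pow(y, 2)
Add(-205, Mul(Add(-26, Function('r')(-4)), Add(-34, Mul(Add(-74, -100), Pow(Add(Function('B')(-3, 2), -79), -1))))) = Add(-205, Mul(Add(-26, Pow(-4, 2)), Add(-34, Mul(Add(-74, -100), Pow(Add(Add(11, Mul(-2, 2)), -79), -1))))) = Add(-205, Mul(Add(-26, 16), Add(-34, Mul(-174, Pow(Add(Add(11, -4), -79), -1))))) = Add(-205, Mul(-10, Add(-34, Mul(-174, Pow(Add(7, -79), -1))))) = Add(-205, Mul(-10, Add(-34, Mul(-174, Pow(-72, -1))))) = Add(-205, Mul(-10, Add(-34, Mul(-174, Rational(-1, 72))))) = Add(-205, Mul(-10, Add(-34, Rational(29, 12)))) = Add(-205, Mul(-10, Rational(-379, 12))) = Add(-205, Rational(1895, 6)) = Rational(665, 6)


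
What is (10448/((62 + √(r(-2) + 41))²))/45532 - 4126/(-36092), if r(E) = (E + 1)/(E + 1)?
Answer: 84909147834997/742338393346018 - 80972*√42/41135896783 ≈ 0.11437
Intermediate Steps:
r(E) = 1 (r(E) = (1 + E)/(1 + E) = 1)
(10448/((62 + √(r(-2) + 41))²))/45532 - 4126/(-36092) = (10448/((62 + √(1 + 41))²))/45532 - 4126/(-36092) = (10448/((62 + √42)²))*(1/45532) - 4126*(-1/36092) = (10448/(62 + √42)²)*(1/45532) + 2063/18046 = 2612/(11383*(62 + √42)²) + 2063/18046 = 2063/18046 + 2612/(11383*(62 + √42)²)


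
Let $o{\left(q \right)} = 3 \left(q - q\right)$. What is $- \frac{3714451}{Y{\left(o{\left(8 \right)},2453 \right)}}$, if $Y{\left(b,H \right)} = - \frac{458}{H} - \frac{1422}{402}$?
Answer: $\frac{610473736301}{612047} \approx 9.9743 \cdot 10^{5}$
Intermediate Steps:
$o{\left(q \right)} = 0$ ($o{\left(q \right)} = 3 \cdot 0 = 0$)
$Y{\left(b,H \right)} = - \frac{237}{67} - \frac{458}{H}$ ($Y{\left(b,H \right)} = - \frac{458}{H} - \frac{237}{67} = - \frac{237}{67} - \frac{458}{H}$)
$- \frac{3714451}{Y{\left(o{\left(8 \right)},2453 \right)}} = - \frac{3714451}{- \frac{237}{67} - \frac{458}{2453}} = - \frac{3714451}{- \frac{612047}{164351}} = \left(-3714451\right) \left(- \frac{164351}{612047}\right) = \frac{610473736301}{612047}$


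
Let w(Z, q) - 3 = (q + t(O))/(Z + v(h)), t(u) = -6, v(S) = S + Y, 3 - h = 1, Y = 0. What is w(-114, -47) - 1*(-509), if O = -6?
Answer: 57397/112 ≈ 512.47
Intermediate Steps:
h = 2 (h = 3 - 1*1 = 3 - 1 = 2)
v(S) = S (v(S) = S + 0 = S)
w(Z, q) = 3 + (-6 + q)/(2 + Z) (w(Z, q) = 3 + (q - 6)/(Z + 2) = 3 + (-6 + q)/(2 + Z))
w(-114, -47) - 1*(-509) = (-47 + 3*(-114))/(2 - 114) - 1*(-509) = (-47 - 342)/(-112) + 509 = -1/112*(-389) + 509 = 389/112 + 509 = 57397/112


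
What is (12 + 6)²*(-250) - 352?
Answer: -81352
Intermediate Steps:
(12 + 6)²*(-250) - 352 = 18²*(-250) - 352 = 324*(-250) - 352 = -81000 - 352 = -81352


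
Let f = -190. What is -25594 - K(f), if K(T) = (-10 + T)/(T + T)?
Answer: -486296/19 ≈ -25595.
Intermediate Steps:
K(T) = (-10 + T)/(2*T) (K(T) = (-10 + T)/((2*T)) = (-10 + T)*(1/(2*T)) = (-10 + T)/(2*T))
-25594 - K(f) = -25594 - (-10 - 190)/(2*(-190)) = -25594 - (-1)*(-200)/(2*190) = -25594 - 1*10/19 = -25594 - 10/19 = -486296/19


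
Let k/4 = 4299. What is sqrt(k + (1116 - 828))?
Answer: 2*sqrt(4371) ≈ 132.23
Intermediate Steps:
k = 17196 (k = 4*4299 = 17196)
sqrt(k + (1116 - 828)) = sqrt(17196 + (1116 - 828)) = sqrt(17196 + 288) = sqrt(17484) = 2*sqrt(4371)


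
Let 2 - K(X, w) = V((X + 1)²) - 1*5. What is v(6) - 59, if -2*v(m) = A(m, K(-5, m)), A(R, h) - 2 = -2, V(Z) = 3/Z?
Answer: -59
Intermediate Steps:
K(X, w) = 7 - 3/(1 + X)² (K(X, w) = 2 - (3/((X + 1)²) - 1*5) = 2 - (3/((1 + X)²) - 5) = 2 - (3/(1 + X)² - 5) = 2 - (-5 + 3/(1 + X)²) = 2 + (5 - 3/(1 + X)²) = 7 - 3/(1 + X)²)
A(R, h) = 0 (A(R, h) = 2 - 2 = 0)
v(m) = 0 (v(m) = -½*0 = 0)
v(6) - 59 = 0 - 59 = -59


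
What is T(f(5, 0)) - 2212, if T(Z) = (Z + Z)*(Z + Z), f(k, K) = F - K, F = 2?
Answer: -2196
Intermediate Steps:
f(k, K) = 2 - K
T(Z) = 4*Z² (T(Z) = (2*Z)*(2*Z) = 4*Z²)
T(f(5, 0)) - 2212 = 4*(2 - 1*0)² - 2212 = 4*(2 + 0)² - 2212 = 4*2² - 2212 = 4*4 - 2212 = 16 - 2212 = -2196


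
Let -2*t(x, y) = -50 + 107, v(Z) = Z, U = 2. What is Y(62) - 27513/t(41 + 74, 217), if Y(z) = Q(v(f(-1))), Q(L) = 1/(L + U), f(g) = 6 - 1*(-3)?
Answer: 201781/209 ≈ 965.46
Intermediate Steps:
f(g) = 9 (f(g) = 6 + 3 = 9)
t(x, y) = -57/2 (t(x, y) = -(-50 + 107)/2 = -½*57 = -57/2)
Q(L) = 1/(2 + L) (Q(L) = 1/(L + 2) = 1/(2 + L))
Y(z) = 1/11 (Y(z) = 1/(2 + 9) = 1/11)
Y(62) - 27513/t(41 + 74, 217) = 1/11 - 27513/(-57/2) = 1/11 - 27513*(-2/57) = 1/11 + 18342/19 = 201781/209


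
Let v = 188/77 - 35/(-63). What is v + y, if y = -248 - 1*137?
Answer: -264728/693 ≈ -382.00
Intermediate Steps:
v = 2077/693 (v = 188*(1/77) - 35*(-1/63) = 188/77 + 5/9 = 2077/693 ≈ 2.9971)
y = -385 (y = -248 - 137 = -385)
v + y = 2077/693 - 385 = -264728/693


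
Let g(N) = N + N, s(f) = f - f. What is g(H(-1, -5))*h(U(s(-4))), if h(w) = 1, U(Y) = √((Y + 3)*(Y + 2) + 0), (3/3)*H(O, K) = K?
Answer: -10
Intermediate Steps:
s(f) = 0
H(O, K) = K
U(Y) = √((2 + Y)*(3 + Y)) (U(Y) = √((3 + Y)*(2 + Y) + 0) = √((2 + Y)*(3 + Y) + 0) = √((2 + Y)*(3 + Y)))
g(N) = 2*N
g(H(-1, -5))*h(U(s(-4))) = (2*(-5))*1 = -10*1 = -10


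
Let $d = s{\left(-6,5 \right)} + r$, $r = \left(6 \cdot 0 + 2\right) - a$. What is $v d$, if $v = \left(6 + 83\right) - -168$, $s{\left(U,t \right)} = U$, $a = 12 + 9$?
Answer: $-6425$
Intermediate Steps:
$a = 21$
$r = -19$ ($r = \left(6 \cdot 0 + 2\right) - 21 = \left(0 + 2\right) - 21 = 2 - 21 = -19$)
$d = -25$ ($d = -6 - 19 = -25$)
$v = 257$ ($v = 89 + 168 = 257$)
$v d = 257 \left(-25\right) = -6425$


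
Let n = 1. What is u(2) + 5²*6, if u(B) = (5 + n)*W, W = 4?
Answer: 174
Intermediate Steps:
u(B) = 24 (u(B) = (5 + 1)*4 = 6*4 = 24)
u(2) + 5²*6 = 24 + 5²*6 = 24 + 25*6 = 24 + 150 = 174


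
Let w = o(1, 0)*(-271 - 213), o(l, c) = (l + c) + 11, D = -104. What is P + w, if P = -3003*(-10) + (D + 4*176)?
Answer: 24822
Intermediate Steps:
o(l, c) = 11 + c + l (o(l, c) = (c + l) + 11 = 11 + c + l)
w = -5808 (w = (11 + 0 + 1)*(-271 - 213) = 12*(-484) = -5808)
P = 30630 (P = -3003*(-10) + (-104 + 4*176) = 30030 + (-104 + 704) = 30030 + 600 = 30630)
P + w = 30630 - 5808 = 24822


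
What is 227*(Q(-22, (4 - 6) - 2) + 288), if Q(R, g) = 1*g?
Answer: 64468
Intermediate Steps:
Q(R, g) = g
227*(Q(-22, (4 - 6) - 2) + 288) = 227*(((4 - 6) - 2) + 288) = 227*((-2 - 2) + 288) = 227*(-4 + 288) = 227*284 = 64468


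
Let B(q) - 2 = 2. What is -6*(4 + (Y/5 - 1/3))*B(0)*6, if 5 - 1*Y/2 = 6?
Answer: -2352/5 ≈ -470.40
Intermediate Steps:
Y = -2 (Y = 10 - 2*6 = 10 - 12 = -2)
B(q) = 4 (B(q) = 2 + 2 = 4)
-6*(4 + (Y/5 - 1/3))*B(0)*6 = -6*(4 + (-2/5 - 1/3))*4*6 = -6*(4 + (-2*⅕ - 1*⅓))*4*6 = -6*(4 + (-⅖ - ⅓))*4*6 = -6*(4 - 11/15)*4*6 = -98*4/5*6 = -6*196/15*6 = -392/5*6 = -2352/5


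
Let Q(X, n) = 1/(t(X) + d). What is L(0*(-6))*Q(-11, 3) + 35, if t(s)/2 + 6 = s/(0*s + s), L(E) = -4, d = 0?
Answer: 177/5 ≈ 35.400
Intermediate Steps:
t(s) = -10 (t(s) = -12 + 2*(s/(0*s + s)) = -12 + 2*(s/(0 + s)) = -12 + 2*(s/s) = -12 + 2*1 = -12 + 2 = -10)
Q(X, n) = -1/10 (Q(X, n) = 1/(-10 + 0) = 1/(-10) = -1/10)
L(0*(-6))*Q(-11, 3) + 35 = -4*(-1/10) + 35 = 2/5 + 35 = 177/5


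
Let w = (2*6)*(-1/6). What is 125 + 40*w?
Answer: 45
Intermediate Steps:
w = -2 (w = 12*(-1*⅙) = 12*(-⅙) = -2)
125 + 40*w = 125 + 40*(-2) = 125 - 80 = 45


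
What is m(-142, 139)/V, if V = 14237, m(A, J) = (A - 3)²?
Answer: 21025/14237 ≈ 1.4768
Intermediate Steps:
m(A, J) = (-3 + A)²
m(-142, 139)/V = (-3 - 142)²/14237 = (-145)²*(1/14237) = 21025*(1/14237) = 21025/14237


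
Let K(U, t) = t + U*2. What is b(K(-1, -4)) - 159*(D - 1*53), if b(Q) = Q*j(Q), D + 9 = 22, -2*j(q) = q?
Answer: 6342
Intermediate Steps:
j(q) = -q/2
K(U, t) = t + 2*U
D = 13 (D = -9 + 22 = 13)
b(Q) = -Q²/2 (b(Q) = Q*(-Q/2) = -Q²/2)
b(K(-1, -4)) - 159*(D - 1*53) = -(-4 + 2*(-1))²/2 - 159*(13 - 1*53) = -(-4 - 2)²/2 - 159*(13 - 53) = -½*(-6)² - 159*(-40) = -½*36 + 6360 = -18 + 6360 = 6342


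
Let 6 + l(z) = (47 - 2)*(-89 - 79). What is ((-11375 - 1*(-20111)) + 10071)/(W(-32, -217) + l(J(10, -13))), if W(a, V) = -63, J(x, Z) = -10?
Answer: -6269/2543 ≈ -2.4652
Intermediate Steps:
l(z) = -7566 (l(z) = -6 + (47 - 2)*(-89 - 79) = -6 + 45*(-168) = -6 - 7560 = -7566)
((-11375 - 1*(-20111)) + 10071)/(W(-32, -217) + l(J(10, -13))) = ((-11375 - 1*(-20111)) + 10071)/(-63 - 7566) = ((-11375 + 20111) + 10071)/(-7629) = (8736 + 10071)*(-1/7629) = 18807*(-1/7629) = -6269/2543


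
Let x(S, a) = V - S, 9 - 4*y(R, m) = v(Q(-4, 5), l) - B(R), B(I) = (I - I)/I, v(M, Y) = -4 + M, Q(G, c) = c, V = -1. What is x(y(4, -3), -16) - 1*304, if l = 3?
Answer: -307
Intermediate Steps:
B(I) = 0 (B(I) = 0/I = 0)
y(R, m) = 2 (y(R, m) = 9/4 - ((-4 + 5) - 1*0)/4 = 9/4 - (1 + 0)/4 = 9/4 - 1/4*1 = 9/4 - 1/4 = 2)
x(S, a) = -1 - S
x(y(4, -3), -16) - 1*304 = (-1 - 1*2) - 1*304 = (-1 - 2) - 304 = -3 - 304 = -307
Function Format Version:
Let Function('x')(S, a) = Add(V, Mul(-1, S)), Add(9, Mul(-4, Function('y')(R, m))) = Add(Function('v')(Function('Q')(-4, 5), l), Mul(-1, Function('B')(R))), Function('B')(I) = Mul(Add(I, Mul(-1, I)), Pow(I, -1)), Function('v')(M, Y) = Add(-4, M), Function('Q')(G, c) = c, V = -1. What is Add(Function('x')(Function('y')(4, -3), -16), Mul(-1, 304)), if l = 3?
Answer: -307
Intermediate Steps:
Function('B')(I) = 0 (Function('B')(I) = Mul(0, Pow(I, -1)) = 0)
Function('y')(R, m) = 2 (Function('y')(R, m) = Add(Rational(9, 4), Mul(Rational(-1, 4), Add(Add(-4, 5), Mul(-1, 0)))) = Add(Rational(9, 4), Mul(Rational(-1, 4), Add(1, 0))) = Add(Rational(9, 4), Mul(Rational(-1, 4), 1)) = Add(Rational(9, 4), Rational(-1, 4)) = 2)
Function('x')(S, a) = Add(-1, Mul(-1, S))
Add(Function('x')(Function('y')(4, -3), -16), Mul(-1, 304)) = Add(Add(-1, Mul(-1, 2)), Mul(-1, 304)) = Add(Add(-1, -2), -304) = Add(-3, -304) = -307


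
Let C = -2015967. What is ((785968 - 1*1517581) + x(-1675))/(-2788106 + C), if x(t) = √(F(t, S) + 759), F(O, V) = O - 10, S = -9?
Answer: 731613/4804073 - I*√926/4804073 ≈ 0.15229 - 6.3343e-6*I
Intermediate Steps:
F(O, V) = -10 + O
x(t) = √(749 + t) (x(t) = √((-10 + t) + 759) = √(749 + t))
((785968 - 1*1517581) + x(-1675))/(-2788106 + C) = ((785968 - 1*1517581) + √(749 - 1675))/(-2788106 - 2015967) = ((785968 - 1517581) + √(-926))/(-4804073) = (-731613 + I*√926)*(-1/4804073) = 731613/4804073 - I*√926/4804073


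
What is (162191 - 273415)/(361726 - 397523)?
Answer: 111224/35797 ≈ 3.1071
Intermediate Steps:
(162191 - 273415)/(361726 - 397523) = -111224/(-35797) = -111224*(-1/35797) = 111224/35797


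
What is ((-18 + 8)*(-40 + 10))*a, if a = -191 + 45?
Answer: -43800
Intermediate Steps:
a = -146
((-18 + 8)*(-40 + 10))*a = ((-18 + 8)*(-40 + 10))*(-146) = -10*(-30)*(-146) = 300*(-146) = -43800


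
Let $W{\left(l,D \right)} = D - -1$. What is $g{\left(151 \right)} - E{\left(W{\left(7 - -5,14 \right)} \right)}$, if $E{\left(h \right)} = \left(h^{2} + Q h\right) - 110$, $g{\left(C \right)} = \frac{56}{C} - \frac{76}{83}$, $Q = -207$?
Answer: $\frac{37466842}{12533} \approx 2989.5$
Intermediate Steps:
$W{\left(l,D \right)} = 1 + D$ ($W{\left(l,D \right)} = D + 1 = 1 + D$)
$g{\left(C \right)} = - \frac{76}{83} + \frac{56}{C}$ ($g{\left(C \right)} = \frac{56}{C} - \frac{76}{83} = - \frac{76}{83} + \frac{56}{C}$)
$E{\left(h \right)} = -110 + h^{2} - 207 h$ ($E{\left(h \right)} = \left(h^{2} - 207 h\right) - 110 = -110 + h^{2} - 207 h$)
$g{\left(151 \right)} - E{\left(W{\left(7 - -5,14 \right)} \right)} = \left(- \frac{76}{83} + \frac{56}{151}\right) - \left(-110 + \left(1 + 14\right)^{2} - 207 \left(1 + 14\right)\right) = \left(- \frac{76}{83} + 56 \cdot \frac{1}{151}\right) - \left(-110 + 15^{2} - 3105\right) = \left(- \frac{76}{83} + \frac{56}{151}\right) - \left(-110 + 225 - 3105\right) = - \frac{6828}{12533} - -2990 = - \frac{6828}{12533} + 2990 = \frac{37466842}{12533}$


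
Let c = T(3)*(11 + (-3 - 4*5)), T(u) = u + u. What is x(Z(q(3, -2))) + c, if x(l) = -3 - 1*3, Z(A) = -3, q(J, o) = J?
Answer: -78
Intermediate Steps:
T(u) = 2*u
x(l) = -6 (x(l) = -3 - 3 = -6)
c = -72 (c = (2*3)*(11 + (-3 - 4*5)) = 6*(11 + (-3 - 20)) = 6*(11 - 23) = 6*(-12) = -72)
x(Z(q(3, -2))) + c = -6 - 72 = -78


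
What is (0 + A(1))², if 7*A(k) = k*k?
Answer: 1/49 ≈ 0.020408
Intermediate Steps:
A(k) = k²/7 (A(k) = (k*k)/7 = k²/7)
(0 + A(1))² = (0 + (⅐)*1²)² = (0 + (⅐)*1)² = (0 + ⅐)² = (⅐)² = 1/49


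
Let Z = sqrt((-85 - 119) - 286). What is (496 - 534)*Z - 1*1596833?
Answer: -1596833 - 266*I*sqrt(10) ≈ -1.5968e+6 - 841.17*I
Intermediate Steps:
Z = 7*I*sqrt(10) (Z = sqrt(-204 - 286) = sqrt(-490) = 7*I*sqrt(10) ≈ 22.136*I)
(496 - 534)*Z - 1*1596833 = (496 - 534)*(7*I*sqrt(10)) - 1*1596833 = -266*I*sqrt(10) - 1596833 = -1596833 - 266*I*sqrt(10)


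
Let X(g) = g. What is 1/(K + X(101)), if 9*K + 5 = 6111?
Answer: 9/7015 ≈ 0.0012830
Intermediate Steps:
K = 6106/9 (K = -5/9 + (⅑)*6111 = -5/9 + 679 = 6106/9 ≈ 678.44)
1/(K + X(101)) = 1/(6106/9 + 101) = 1/(7015/9) = 9/7015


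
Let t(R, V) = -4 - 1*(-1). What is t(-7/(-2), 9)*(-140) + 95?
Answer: 515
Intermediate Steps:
t(R, V) = -3 (t(R, V) = -4 + 1 = -3)
t(-7/(-2), 9)*(-140) + 95 = -3*(-140) + 95 = 420 + 95 = 515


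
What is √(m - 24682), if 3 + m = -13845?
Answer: I*√38530 ≈ 196.29*I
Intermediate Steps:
m = -13848 (m = -3 - 13845 = -13848)
√(m - 24682) = √(-13848 - 24682) = √(-38530) = I*√38530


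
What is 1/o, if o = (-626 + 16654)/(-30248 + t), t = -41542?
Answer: -35895/8014 ≈ -4.4790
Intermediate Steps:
o = -8014/35895 (o = (-626 + 16654)/(-30248 - 41542) = 16028/(-71790) = 16028*(-1/71790) = -8014/35895 ≈ -0.22326)
1/o = 1/(-8014/35895) = -35895/8014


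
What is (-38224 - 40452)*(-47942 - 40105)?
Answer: 6927185772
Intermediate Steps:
(-38224 - 40452)*(-47942 - 40105) = -78676*(-88047) = 6927185772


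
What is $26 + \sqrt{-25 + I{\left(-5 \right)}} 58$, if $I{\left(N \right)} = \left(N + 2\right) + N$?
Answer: $26 + 58 i \sqrt{33} \approx 26.0 + 333.18 i$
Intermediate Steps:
$I{\left(N \right)} = 2 + 2 N$ ($I{\left(N \right)} = \left(2 + N\right) + N = 2 + 2 N$)
$26 + \sqrt{-25 + I{\left(-5 \right)}} 58 = 26 + \sqrt{-25 + \left(2 + 2 \left(-5\right)\right)} 58 = 26 + \sqrt{-25 + \left(2 - 10\right)} 58 = 26 + \sqrt{-25 - 8} \cdot 58 = 26 + \sqrt{-33} \cdot 58 = 26 + i \sqrt{33} \cdot 58 = 26 + 58 i \sqrt{33}$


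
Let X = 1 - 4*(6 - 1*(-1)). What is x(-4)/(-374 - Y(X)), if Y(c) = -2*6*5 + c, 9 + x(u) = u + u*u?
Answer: -3/287 ≈ -0.010453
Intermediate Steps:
x(u) = -9 + u + u² (x(u) = -9 + (u + u*u) = -9 + (u + u²) = -9 + u + u²)
X = -27 (X = 1 - 4*(6 + 1) = 1 - 4*7 = 1 - 28 = -27)
Y(c) = -60 + c (Y(c) = -12*5 + c = -60 + c)
x(-4)/(-374 - Y(X)) = (-9 - 4 + (-4)²)/(-374 - (-60 - 27)) = (-9 - 4 + 16)/(-374 - 1*(-87)) = 3/(-374 + 87) = 3/(-287) = 3*(-1/287) = -3/287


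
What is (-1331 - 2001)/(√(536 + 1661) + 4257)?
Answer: -3546081/4529963 + 10829*√13/4529963 ≈ -0.77419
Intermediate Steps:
(-1331 - 2001)/(√(536 + 1661) + 4257) = -3332/(√2197 + 4257) = -3332/(13*√13 + 4257) = -3332/(4257 + 13*√13)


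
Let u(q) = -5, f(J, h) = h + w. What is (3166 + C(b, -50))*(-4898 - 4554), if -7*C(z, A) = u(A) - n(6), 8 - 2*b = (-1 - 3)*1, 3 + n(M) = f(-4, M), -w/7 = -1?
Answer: -209617004/7 ≈ -2.9945e+7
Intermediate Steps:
w = 7 (w = -7*(-1) = 7)
f(J, h) = 7 + h (f(J, h) = h + 7 = 7 + h)
n(M) = 4 + M (n(M) = -3 + (7 + M) = 4 + M)
b = 6 (b = 4 - (-1 - 3)/2 = 4 - (-2) = 4 - ½*(-4) = 4 + 2 = 6)
C(z, A) = 15/7 (C(z, A) = -(-5 - (4 + 6))/7 = -(-5 - 1*10)/7 = -(-5 - 10)/7 = -⅐*(-15) = 15/7)
(3166 + C(b, -50))*(-4898 - 4554) = (3166 + 15/7)*(-4898 - 4554) = (22177/7)*(-9452) = -209617004/7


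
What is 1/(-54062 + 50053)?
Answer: -1/4009 ≈ -0.00024944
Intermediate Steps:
1/(-54062 + 50053) = 1/(-4009) = -1/4009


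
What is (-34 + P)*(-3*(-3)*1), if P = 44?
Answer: 90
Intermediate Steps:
(-34 + P)*(-3*(-3)*1) = (-34 + 44)*(-3*(-3)*1) = 10*(9*1) = 10*9 = 90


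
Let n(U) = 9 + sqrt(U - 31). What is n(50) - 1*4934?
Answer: -4925 + sqrt(19) ≈ -4920.6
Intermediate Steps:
n(U) = 9 + sqrt(-31 + U)
n(50) - 1*4934 = (9 + sqrt(-31 + 50)) - 1*4934 = (9 + sqrt(19)) - 4934 = -4925 + sqrt(19)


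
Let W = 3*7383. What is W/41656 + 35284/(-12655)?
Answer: -1189494709/527156680 ≈ -2.2564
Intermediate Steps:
W = 22149
W/41656 + 35284/(-12655) = 22149/41656 + 35284/(-12655) = 22149*(1/41656) + 35284*(-1/12655) = 22149/41656 - 35284/12655 = -1189494709/527156680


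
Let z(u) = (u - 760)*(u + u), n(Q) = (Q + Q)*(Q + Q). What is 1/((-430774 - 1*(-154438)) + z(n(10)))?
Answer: -1/564336 ≈ -1.7720e-6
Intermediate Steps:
n(Q) = 4*Q² (n(Q) = (2*Q)*(2*Q) = 4*Q²)
z(u) = 2*u*(-760 + u) (z(u) = (-760 + u)*(2*u) = 2*u*(-760 + u))
1/((-430774 - 1*(-154438)) + z(n(10))) = 1/((-430774 - 1*(-154438)) + 2*(4*10²)*(-760 + 4*10²)) = 1/((-430774 + 154438) + 2*(4*100)*(-760 + 4*100)) = 1/(-276336 + 2*400*(-760 + 400)) = 1/(-276336 + 2*400*(-360)) = 1/(-276336 - 288000) = 1/(-564336) = -1/564336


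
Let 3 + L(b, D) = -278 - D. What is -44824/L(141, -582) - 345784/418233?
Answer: -18850956976/125888133 ≈ -149.74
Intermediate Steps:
L(b, D) = -281 - D (L(b, D) = -3 + (-278 - D) = -281 - D)
-44824/L(141, -582) - 345784/418233 = -44824/(-281 - 1*(-582)) - 345784/418233 = -44824/(-281 + 582) - 345784*1/418233 = -44824/301 - 345784/418233 = -18850956976/125888133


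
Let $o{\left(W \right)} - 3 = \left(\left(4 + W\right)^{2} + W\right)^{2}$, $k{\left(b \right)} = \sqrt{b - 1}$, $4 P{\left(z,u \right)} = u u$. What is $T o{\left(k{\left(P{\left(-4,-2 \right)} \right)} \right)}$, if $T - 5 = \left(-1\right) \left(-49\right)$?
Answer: $13986$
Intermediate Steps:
$P{\left(z,u \right)} = \frac{u^{2}}{4}$ ($P{\left(z,u \right)} = \frac{u u}{4} = \frac{u^{2}}{4}$)
$k{\left(b \right)} = \sqrt{-1 + b}$
$o{\left(W \right)} = 3 + \left(W + \left(4 + W\right)^{2}\right)^{2}$ ($o{\left(W \right)} = 3 + \left(\left(4 + W\right)^{2} + W\right)^{2} = 3 + \left(W + \left(4 + W\right)^{2}\right)^{2}$)
$T = 54$ ($T = 5 - -49 = 5 + 49 = 54$)
$T o{\left(k{\left(P{\left(-4,-2 \right)} \right)} \right)} = 54 \left(3 + \left(\sqrt{-1 + \frac{\left(-2\right)^{2}}{4}} + \left(4 + \sqrt{-1 + \frac{\left(-2\right)^{2}}{4}}\right)^{2}\right)^{2}\right) = 54 \left(3 + \left(\sqrt{-1 + \frac{1}{4} \cdot 4} + \left(4 + \sqrt{-1 + \frac{1}{4} \cdot 4}\right)^{2}\right)^{2}\right) = 54 \left(3 + \left(\sqrt{-1 + 1} + \left(4 + \sqrt{-1 + 1}\right)^{2}\right)^{2}\right) = 54 \left(3 + \left(\sqrt{0} + \left(4 + \sqrt{0}\right)^{2}\right)^{2}\right) = 54 \left(3 + \left(0 + \left(4 + 0\right)^{2}\right)^{2}\right) = 54 \left(3 + \left(0 + 4^{2}\right)^{2}\right) = 54 \left(3 + \left(0 + 16\right)^{2}\right) = 54 \left(3 + 16^{2}\right) = 54 \left(3 + 256\right) = 54 \cdot 259 = 13986$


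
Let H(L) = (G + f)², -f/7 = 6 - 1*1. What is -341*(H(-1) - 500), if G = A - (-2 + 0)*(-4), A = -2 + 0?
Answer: -520025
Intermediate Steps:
A = -2
f = -35 (f = -7*(6 - 1*1) = -7*(6 - 1) = -7*5 = -35)
G = -10 (G = -2 - (-2 + 0)*(-4) = -2 - (-2)*(-4) = -2 - 1*8 = -2 - 8 = -10)
H(L) = 2025 (H(L) = (-10 - 35)² = (-45)² = 2025)
-341*(H(-1) - 500) = -341*(2025 - 500) = -341*1525 = -520025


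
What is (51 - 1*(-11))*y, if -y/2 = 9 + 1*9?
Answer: -2232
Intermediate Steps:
y = -36 (y = -2*(9 + 1*9) = -2*(9 + 9) = -2*18 = -36)
(51 - 1*(-11))*y = (51 - 1*(-11))*(-36) = (51 + 11)*(-36) = 62*(-36) = -2232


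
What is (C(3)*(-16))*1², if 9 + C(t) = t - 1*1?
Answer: 112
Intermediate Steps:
C(t) = -10 + t (C(t) = -9 + (t - 1*1) = -9 + (t - 1) = -9 + (-1 + t) = -10 + t)
(C(3)*(-16))*1² = ((-10 + 3)*(-16))*1² = -7*(-16)*1 = 112*1 = 112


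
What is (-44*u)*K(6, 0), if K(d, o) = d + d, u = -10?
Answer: 5280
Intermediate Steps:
K(d, o) = 2*d
(-44*u)*K(6, 0) = (-44*(-10))*(2*6) = 440*12 = 5280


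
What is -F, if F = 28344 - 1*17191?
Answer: -11153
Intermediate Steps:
F = 11153 (F = 28344 - 17191 = 11153)
-F = -1*11153 = -11153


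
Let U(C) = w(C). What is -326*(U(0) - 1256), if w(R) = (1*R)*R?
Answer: 409456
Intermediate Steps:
w(R) = R² (w(R) = R*R = R²)
U(C) = C²
-326*(U(0) - 1256) = -326*(0² - 1256) = -326*(0 - 1256) = -326*(-1256) = 409456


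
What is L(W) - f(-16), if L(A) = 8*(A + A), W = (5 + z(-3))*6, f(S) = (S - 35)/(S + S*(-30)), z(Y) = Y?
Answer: 89139/464 ≈ 192.11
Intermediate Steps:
f(S) = -(-35 + S)/(29*S) (f(S) = (-35 + S)/(S - 30*S) = (-35 + S)/((-29*S)) = (-35 + S)*(-1/(29*S)) = -(-35 + S)/(29*S))
W = 12 (W = (5 - 3)*6 = 2*6 = 12)
L(A) = 16*A (L(A) = 8*(2*A) = 16*A)
L(W) - f(-16) = 16*12 - (35 - 1*(-16))/(29*(-16)) = 192 - (-1)*(35 + 16)/(29*16) = 192 - (-1)*51/(29*16) = 192 - 1*(-51/464) = 192 + 51/464 = 89139/464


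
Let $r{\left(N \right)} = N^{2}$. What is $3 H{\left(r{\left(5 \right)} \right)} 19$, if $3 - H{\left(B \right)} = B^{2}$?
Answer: $-35454$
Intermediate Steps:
$H{\left(B \right)} = 3 - B^{2}$
$3 H{\left(r{\left(5 \right)} \right)} 19 = 3 \left(3 - \left(5^{2}\right)^{2}\right) 19 = 3 \left(3 - 25^{2}\right) 19 = 3 \left(3 - 625\right) 19 = 3 \left(-622\right) 19 = \left(-1866\right) 19 = -35454$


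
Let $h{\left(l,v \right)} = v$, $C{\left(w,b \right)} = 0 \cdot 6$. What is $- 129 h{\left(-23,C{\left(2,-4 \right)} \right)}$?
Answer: $0$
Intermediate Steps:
$C{\left(w,b \right)} = 0$
$- 129 h{\left(-23,C{\left(2,-4 \right)} \right)} = \left(-129\right) 0 = 0$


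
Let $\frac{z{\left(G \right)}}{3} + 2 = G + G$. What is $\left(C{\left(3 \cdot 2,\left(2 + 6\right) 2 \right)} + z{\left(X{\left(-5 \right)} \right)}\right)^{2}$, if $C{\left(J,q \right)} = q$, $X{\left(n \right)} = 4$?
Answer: $1156$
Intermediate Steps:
$z{\left(G \right)} = -6 + 6 G$ ($z{\left(G \right)} = -6 + 3 \left(G + G\right) = -6 + 3 \cdot 2 G = -6 + 6 G$)
$\left(C{\left(3 \cdot 2,\left(2 + 6\right) 2 \right)} + z{\left(X{\left(-5 \right)} \right)}\right)^{2} = \left(\left(2 + 6\right) 2 + \left(-6 + 6 \cdot 4\right)\right)^{2} = \left(8 \cdot 2 + \left(-6 + 24\right)\right)^{2} = \left(16 + 18\right)^{2} = 34^{2} = 1156$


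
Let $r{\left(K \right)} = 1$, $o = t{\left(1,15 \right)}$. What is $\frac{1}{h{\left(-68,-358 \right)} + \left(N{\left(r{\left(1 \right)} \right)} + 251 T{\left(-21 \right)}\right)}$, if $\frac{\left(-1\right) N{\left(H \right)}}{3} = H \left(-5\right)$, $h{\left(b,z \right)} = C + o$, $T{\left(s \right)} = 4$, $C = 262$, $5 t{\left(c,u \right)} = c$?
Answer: $\frac{5}{6406} \approx 0.00078052$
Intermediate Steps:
$t{\left(c,u \right)} = \frac{c}{5}$
$o = \frac{1}{5}$ ($o = \frac{1}{5} \cdot 1 = \frac{1}{5} \approx 0.2$)
$h{\left(b,z \right)} = \frac{1311}{5}$ ($h{\left(b,z \right)} = 262 + \frac{1}{5} = \frac{1311}{5}$)
$N{\left(H \right)} = 15 H$ ($N{\left(H \right)} = - 3 H \left(-5\right) = - 3 \left(- 5 H\right) = 15 H$)
$\frac{1}{h{\left(-68,-358 \right)} + \left(N{\left(r{\left(1 \right)} \right)} + 251 T{\left(-21 \right)}\right)} = \frac{1}{\frac{1311}{5} + \left(15 \cdot 1 + 251 \cdot 4\right)} = \frac{1}{\frac{1311}{5} + \left(15 + 1004\right)} = \frac{1}{\frac{1311}{5} + 1019} = \frac{1}{\frac{6406}{5}} = \frac{5}{6406}$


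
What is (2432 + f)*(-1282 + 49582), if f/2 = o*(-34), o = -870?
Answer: 2974893600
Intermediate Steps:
f = 59160 (f = 2*(-870*(-34)) = 2*29580 = 59160)
(2432 + f)*(-1282 + 49582) = (2432 + 59160)*(-1282 + 49582) = 61592*48300 = 2974893600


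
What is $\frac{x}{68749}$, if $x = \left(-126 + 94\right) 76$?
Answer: $- \frac{2432}{68749} \approx -0.035375$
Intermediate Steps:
$x = -2432$ ($x = \left(-32\right) 76 = -2432$)
$\frac{x}{68749} = - \frac{2432}{68749}$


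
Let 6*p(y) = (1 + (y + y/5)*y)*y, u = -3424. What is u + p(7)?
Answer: -100627/30 ≈ -3354.2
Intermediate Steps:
p(y) = y*(1 + 6*y²/5)/6 (p(y) = ((1 + (y + y/5)*y)*y)/6 = ((1 + (6*y/5)*y)*y)/6 = ((1 + 6*y²/5)*y)/6 = (y*(1 + 6*y²/5))/6 = y*(1 + 6*y²/5)/6)
u + p(7) = -3424 + ((⅕)*7³ + (⅙)*7) = -3424 + ((⅕)*343 + 7/6) = -3424 + (343/5 + 7/6) = -3424 + 2093/30 = -100627/30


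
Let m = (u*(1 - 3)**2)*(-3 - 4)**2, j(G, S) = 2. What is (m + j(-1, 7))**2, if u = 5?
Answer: 964324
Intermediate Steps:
m = 980 (m = (5*(1 - 3)**2)*(-3 - 4)**2 = (5*(-2)**2)*(-7)**2 = (5*4)*49 = 20*49 = 980)
(m + j(-1, 7))**2 = (980 + 2)**2 = 982**2 = 964324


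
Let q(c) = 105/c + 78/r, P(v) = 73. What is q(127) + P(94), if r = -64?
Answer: 295079/4064 ≈ 72.608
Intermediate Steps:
q(c) = -39/32 + 105/c (q(c) = 105/c + 78/(-64) = 105/c + 78*(-1/64) = 105/c - 39/32 = -39/32 + 105/c)
q(127) + P(94) = (-39/32 + 105/127) + 73 = -1593/4064 + 73 = 295079/4064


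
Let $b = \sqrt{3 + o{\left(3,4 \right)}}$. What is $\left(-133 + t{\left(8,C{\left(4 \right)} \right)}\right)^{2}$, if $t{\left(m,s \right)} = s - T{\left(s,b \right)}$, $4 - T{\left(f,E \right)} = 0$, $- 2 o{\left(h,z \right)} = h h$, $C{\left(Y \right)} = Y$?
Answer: $17689$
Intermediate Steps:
$o{\left(h,z \right)} = - \frac{h^{2}}{2}$ ($o{\left(h,z \right)} = - \frac{h h}{2} = - \frac{h^{2}}{2}$)
$b = \frac{i \sqrt{6}}{2}$ ($b = \sqrt{3 - \frac{3^{2}}{2}} = \sqrt{3 - \frac{9}{2}} = \sqrt{- \frac{3}{2}} = \frac{i \sqrt{6}}{2} \approx 1.2247 i$)
$T{\left(f,E \right)} = 4$ ($T{\left(f,E \right)} = 4 - 0 = 4 + 0 = 4$)
$t{\left(m,s \right)} = -4 + s$ ($t{\left(m,s \right)} = s - 4 = -4 + s$)
$\left(-133 + t{\left(8,C{\left(4 \right)} \right)}\right)^{2} = \left(-133 + \left(-4 + 4\right)\right)^{2} = \left(-133 + 0\right)^{2} = \left(-133\right)^{2} = 17689$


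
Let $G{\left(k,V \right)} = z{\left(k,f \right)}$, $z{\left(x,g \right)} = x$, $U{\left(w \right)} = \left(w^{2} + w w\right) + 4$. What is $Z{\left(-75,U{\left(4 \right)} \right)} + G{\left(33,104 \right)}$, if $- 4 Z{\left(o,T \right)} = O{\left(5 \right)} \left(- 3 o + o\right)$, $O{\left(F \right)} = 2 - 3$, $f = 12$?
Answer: $\frac{141}{2} \approx 70.5$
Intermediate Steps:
$U{\left(w \right)} = 4 + 2 w^{2}$ ($U{\left(w \right)} = \left(w^{2} + w^{2}\right) + 4 = 2 w^{2} + 4 = 4 + 2 w^{2}$)
$G{\left(k,V \right)} = k$
$O{\left(F \right)} = -1$
$Z{\left(o,T \right)} = - \frac{o}{2}$ ($Z{\left(o,T \right)} = - \frac{\left(-1\right) \left(- 3 o + o\right)}{4} = - \frac{\left(-1\right) \left(- 2 o\right)}{4} = - \frac{2 o}{4} = - \frac{o}{2}$)
$Z{\left(-75,U{\left(4 \right)} \right)} + G{\left(33,104 \right)} = \left(- \frac{1}{2}\right) \left(-75\right) + 33 = \frac{75}{2} + 33 = \frac{141}{2}$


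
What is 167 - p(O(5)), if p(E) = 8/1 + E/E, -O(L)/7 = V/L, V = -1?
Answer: 158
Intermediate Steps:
O(L) = 7/L (O(L) = -(-7)/L = 7/L)
p(E) = 9 (p(E) = 8*1 + 1 = 8 + 1 = 9)
167 - p(O(5)) = 167 - 1*9 = 167 - 9 = 158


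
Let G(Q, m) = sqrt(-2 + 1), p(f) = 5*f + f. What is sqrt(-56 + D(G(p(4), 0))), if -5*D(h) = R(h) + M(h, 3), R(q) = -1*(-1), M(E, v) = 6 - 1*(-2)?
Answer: 17*I*sqrt(5)/5 ≈ 7.6026*I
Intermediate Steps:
p(f) = 6*f
M(E, v) = 8 (M(E, v) = 6 + 2 = 8)
R(q) = 1
G(Q, m) = I (G(Q, m) = sqrt(-1) = I)
D(h) = -9/5 (D(h) = -(1 + 8)/5 = -1/5*9 = -9/5)
sqrt(-56 + D(G(p(4), 0))) = sqrt(-56 - 9/5) = sqrt(-289/5) = 17*I*sqrt(5)/5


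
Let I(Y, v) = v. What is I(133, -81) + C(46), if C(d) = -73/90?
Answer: -7363/90 ≈ -81.811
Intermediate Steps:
C(d) = -73/90 (C(d) = -73*1/90 = -73/90)
I(133, -81) + C(46) = -81 - 73/90 = -7363/90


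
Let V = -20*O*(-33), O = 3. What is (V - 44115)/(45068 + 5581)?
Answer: -14045/16883 ≈ -0.83190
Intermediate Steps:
V = 1980 (V = -20*3*(-33) = -60*(-33) = 1980)
(V - 44115)/(45068 + 5581) = (1980 - 44115)/(45068 + 5581) = -42135/50649 = -42135*1/50649 = -14045/16883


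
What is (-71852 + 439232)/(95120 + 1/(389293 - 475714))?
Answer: 31749346980/8220365519 ≈ 3.8623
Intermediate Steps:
(-71852 + 439232)/(95120 + 1/(389293 - 475714)) = 367380/(95120 + 1/(-86421)) = 367380/(95120 - 1/86421) = 367380/(8220365519/86421) = 367380*(86421/8220365519) = 31749346980/8220365519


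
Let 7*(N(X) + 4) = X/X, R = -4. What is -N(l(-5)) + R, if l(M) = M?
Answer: -1/7 ≈ -0.14286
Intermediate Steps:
N(X) = -27/7 (N(X) = -4 + (X/X)/7 = -4 + (1/7)*1 = -4 + 1/7 = -27/7)
-N(l(-5)) + R = -1*(-27/7) - 4 = 27/7 - 4 = -1/7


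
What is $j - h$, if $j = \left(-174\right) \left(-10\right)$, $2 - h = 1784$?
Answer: $3522$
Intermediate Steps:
$h = -1782$ ($h = 2 - 1784 = -1782$)
$j = 1740$
$j - h = 1740 - -1782 = 1740 + 1782 = 3522$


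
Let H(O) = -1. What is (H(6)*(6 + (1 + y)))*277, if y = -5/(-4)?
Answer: -9141/4 ≈ -2285.3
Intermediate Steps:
y = 5/4 (y = -5*(-¼) = 5/4 ≈ 1.2500)
(H(6)*(6 + (1 + y)))*277 = -(6 + (1 + 5/4))*277 = -(6 + 9/4)*277 = -1*33/4*277 = -33/4*277 = -9141/4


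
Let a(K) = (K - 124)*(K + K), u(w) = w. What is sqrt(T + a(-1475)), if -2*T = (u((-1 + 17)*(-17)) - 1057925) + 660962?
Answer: sqrt(19662670)/2 ≈ 2217.1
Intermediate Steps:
a(K) = 2*K*(-124 + K) (a(K) = (-124 + K)*(2*K) = 2*K*(-124 + K))
T = 397235/2 (T = -(((-1 + 17)*(-17) - 1057925) + 660962)/2 = -((16*(-17) - 1057925) + 660962)/2 = -((-272 - 1057925) + 660962)/2 = -(-1058197 + 660962)/2 = -1/2*(-397235) = 397235/2 ≈ 1.9862e+5)
sqrt(T + a(-1475)) = sqrt(397235/2 + 2*(-1475)*(-124 - 1475)) = sqrt(397235/2 + 2*(-1475)*(-1599)) = sqrt(397235/2 + 4717050) = sqrt(9831335/2) = sqrt(19662670)/2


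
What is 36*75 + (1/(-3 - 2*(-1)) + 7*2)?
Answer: 2713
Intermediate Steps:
36*75 + (1/(-3 - 2*(-1)) + 7*2) = 2700 + (1/(-3 + 2) + 14) = 2700 + (1/(-1) + 14) = 2700 + (-1 + 14) = 2700 + 13 = 2713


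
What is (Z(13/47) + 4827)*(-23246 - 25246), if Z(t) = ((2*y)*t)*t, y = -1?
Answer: -517046192460/2209 ≈ -2.3406e+8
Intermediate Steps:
Z(t) = -2*t² (Z(t) = ((2*(-1))*t)*t = (-2*t)*t = -2*t²)
(Z(13/47) + 4827)*(-23246 - 25246) = (-2*(13/47)² + 4827)*(-23246 - 25246) = (-2*(13*(1/47))² + 4827)*(-48492) = (-2*(13/47)² + 4827)*(-48492) = (-2*169/2209 + 4827)*(-48492) = (-338/2209 + 4827)*(-48492) = (10662505/2209)*(-48492) = -517046192460/2209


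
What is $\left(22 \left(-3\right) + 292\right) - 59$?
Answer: $167$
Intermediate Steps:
$\left(22 \left(-3\right) + 292\right) - 59 = \left(-66 + 292\right) - 59 = 226 - 59 = 167$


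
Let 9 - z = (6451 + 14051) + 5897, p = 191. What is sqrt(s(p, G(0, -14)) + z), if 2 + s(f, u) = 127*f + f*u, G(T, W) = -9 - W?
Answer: 2*I*sqrt(295) ≈ 34.351*I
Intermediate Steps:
z = -26390 (z = 9 - ((6451 + 14051) + 5897) = 9 - (20502 + 5897) = 9 - 1*26399 = 9 - 26399 = -26390)
s(f, u) = -2 + 127*f + f*u (s(f, u) = -2 + (127*f + f*u) = -2 + 127*f + f*u)
sqrt(s(p, G(0, -14)) + z) = sqrt((-2 + 127*191 + 191*(-9 - 1*(-14))) - 26390) = sqrt((-2 + 24257 + 191*(-9 + 14)) - 26390) = sqrt((-2 + 24257 + 191*5) - 26390) = sqrt((-2 + 24257 + 955) - 26390) = sqrt(25210 - 26390) = sqrt(-1180) = 2*I*sqrt(295)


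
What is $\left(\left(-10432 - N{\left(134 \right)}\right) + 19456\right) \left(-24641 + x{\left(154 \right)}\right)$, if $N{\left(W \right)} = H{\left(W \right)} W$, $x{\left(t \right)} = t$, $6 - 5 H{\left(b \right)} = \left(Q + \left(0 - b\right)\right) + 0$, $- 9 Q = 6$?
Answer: $- \frac{1929869444}{15} \approx -1.2866 \cdot 10^{8}$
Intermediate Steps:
$Q = - \frac{2}{3}$ ($Q = \left(- \frac{1}{9}\right) 6 = - \frac{2}{3} \approx -0.66667$)
$H{\left(b \right)} = \frac{4}{3} + \frac{b}{5}$ ($H{\left(b \right)} = \frac{6}{5} - \frac{\left(- \frac{2}{3} + \left(0 - b\right)\right) + 0}{5} = \frac{6}{5} - \frac{\left(- \frac{2}{3} - b\right) + 0}{5} = \frac{6}{5} - \frac{- \frac{2}{3} - b}{5} = \frac{6}{5} + \left(\frac{2}{15} + \frac{b}{5}\right) = \frac{4}{3} + \frac{b}{5}$)
$N{\left(W \right)} = W \left(\frac{4}{3} + \frac{W}{5}\right)$ ($N{\left(W \right)} = \left(\frac{4}{3} + \frac{W}{5}\right) W = W \left(\frac{4}{3} + \frac{W}{5}\right)$)
$\left(\left(-10432 - N{\left(134 \right)}\right) + 19456\right) \left(-24641 + x{\left(154 \right)}\right) = \left(\left(-10432 - \frac{1}{15} \cdot 134 \left(20 + 3 \cdot 134\right)\right) + 19456\right) \left(-24641 + 154\right) = \left(\left(-10432 - \frac{1}{15} \cdot 134 \left(20 + 402\right)\right) + 19456\right) \left(-24487\right) = \left(\left(-10432 - \frac{1}{15} \cdot 134 \cdot 422\right) + 19456\right) \left(-24487\right) = \left(\left(-10432 - \frac{56548}{15}\right) + 19456\right) \left(-24487\right) = \left(- \frac{213028}{15} + 19456\right) \left(-24487\right) = \frac{78812}{15} \left(-24487\right) = - \frac{1929869444}{15}$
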